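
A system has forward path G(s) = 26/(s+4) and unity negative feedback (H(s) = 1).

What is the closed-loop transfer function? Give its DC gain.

T(s) = G/(1+GH) = [26/(s+4)] / [1 + 26/(s+4)] = 26/(s+4+26) = 26/(s+30). DC gain = 26/30 = 0.8667.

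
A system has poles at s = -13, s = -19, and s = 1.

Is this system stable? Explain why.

Pole(s) at s = 1 are not in the left half-plane. System is unstable.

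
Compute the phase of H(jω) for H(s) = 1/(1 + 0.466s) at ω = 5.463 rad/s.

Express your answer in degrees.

Phase = -arctan(ωτ) = -arctan(5.463 × 0.466) = -68.6°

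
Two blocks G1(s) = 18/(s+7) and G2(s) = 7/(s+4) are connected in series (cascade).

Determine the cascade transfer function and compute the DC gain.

Series: multiply transfer functions. G_eq = 18/(s+7) × 7/(s+4) = 126/((s+7)(s+4)). DC gain = 126/(7×4) = 4.5.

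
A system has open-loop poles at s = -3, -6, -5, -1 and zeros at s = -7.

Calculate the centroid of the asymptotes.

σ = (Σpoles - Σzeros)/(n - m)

σ = (Σpoles - Σzeros)/(n - m) = (-15 - (-7))/(4 - 1) = -8/3 = -2.67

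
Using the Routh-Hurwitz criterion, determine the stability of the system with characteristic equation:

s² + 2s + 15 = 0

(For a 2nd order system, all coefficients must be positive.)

Coefficients: 1, 2, 15. All positive, so system is stable.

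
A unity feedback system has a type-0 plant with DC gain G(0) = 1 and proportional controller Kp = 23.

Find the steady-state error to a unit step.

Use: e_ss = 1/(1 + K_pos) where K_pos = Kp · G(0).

K_pos = Kp · G(0) = 23 × 1 = 23. e_ss = 1/(1 + 23) = 0.0417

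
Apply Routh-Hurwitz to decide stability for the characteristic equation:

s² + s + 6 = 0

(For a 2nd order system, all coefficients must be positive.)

Coefficients: 1, 1, 6. All positive, so system is stable.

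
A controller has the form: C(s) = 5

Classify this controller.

This is a Proportional (P) controller.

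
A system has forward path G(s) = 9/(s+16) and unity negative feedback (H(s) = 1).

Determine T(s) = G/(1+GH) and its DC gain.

T(s) = G/(1+GH) = [9/(s+16)] / [1 + 9/(s+16)] = 9/(s+16+9) = 9/(s+25). DC gain = 9/25 = 0.36.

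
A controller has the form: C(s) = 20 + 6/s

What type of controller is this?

This is a Proportional-Integral (PI) controller.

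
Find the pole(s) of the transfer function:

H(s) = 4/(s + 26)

Pole is where denominator = 0: s + 26 = 0, so s = -26.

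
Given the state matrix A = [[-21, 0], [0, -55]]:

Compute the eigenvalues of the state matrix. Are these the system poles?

For diagonal matrix, eigenvalues are diagonal entries: λ₁ = -21, λ₂ = -55. Eigenvalues of A = system poles.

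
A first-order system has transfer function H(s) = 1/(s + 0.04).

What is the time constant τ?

For H(s) = 1/(s + 1/τ), the pole is at -1/τ = -0.04, so τ = 1/0.04 = 25 s.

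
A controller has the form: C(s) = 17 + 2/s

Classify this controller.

This is a Proportional-Integral (PI) controller.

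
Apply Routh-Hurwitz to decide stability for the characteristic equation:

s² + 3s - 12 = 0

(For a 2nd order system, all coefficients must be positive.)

Coefficients: 1, 3, -12. c=-12 not positive, so system is unstable.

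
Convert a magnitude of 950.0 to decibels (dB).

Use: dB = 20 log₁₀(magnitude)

dB = 20 log₁₀(950.0) = 59.6 dB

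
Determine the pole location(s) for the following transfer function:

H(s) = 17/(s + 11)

Pole is where denominator = 0: s + 11 = 0, so s = -11.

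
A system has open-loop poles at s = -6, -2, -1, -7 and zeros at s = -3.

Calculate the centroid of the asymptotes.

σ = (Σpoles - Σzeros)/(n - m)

σ = (Σpoles - Σzeros)/(n - m) = (-16 - (-3))/(4 - 1) = -13/3 = -4.33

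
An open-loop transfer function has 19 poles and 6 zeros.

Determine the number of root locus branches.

Root locus has n branches where n = number of poles = 19.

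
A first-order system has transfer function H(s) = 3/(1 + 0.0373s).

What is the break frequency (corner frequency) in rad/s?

Corner frequency = 1/τ = 1/0.0373 = 26.81 rad/s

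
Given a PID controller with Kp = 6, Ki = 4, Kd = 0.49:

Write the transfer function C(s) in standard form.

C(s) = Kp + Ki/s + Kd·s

Substituting values: C(s) = 6 + 4/s + 0.49s = (0.49s² + 6s + 4)/s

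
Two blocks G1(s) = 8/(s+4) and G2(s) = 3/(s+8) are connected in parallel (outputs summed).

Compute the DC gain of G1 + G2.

Parallel: G_eq = G1 + G2. DC gain = G1(0) + G2(0) = 8/4 + 3/8 = 2 + 0.375 = 2.375.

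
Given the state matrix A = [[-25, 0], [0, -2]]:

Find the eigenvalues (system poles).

For diagonal matrix, eigenvalues are diagonal entries: λ₁ = -25, λ₂ = -2.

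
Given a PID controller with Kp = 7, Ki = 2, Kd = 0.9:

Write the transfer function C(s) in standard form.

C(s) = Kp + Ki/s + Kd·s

Substituting values: C(s) = 7 + 2/s + 0.9s = (0.9s² + 7s + 2)/s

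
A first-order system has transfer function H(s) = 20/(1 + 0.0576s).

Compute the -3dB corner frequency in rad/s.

Corner frequency = 1/τ = 1/0.0576 = 17.361 rad/s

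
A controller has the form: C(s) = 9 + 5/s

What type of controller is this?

This is a Proportional-Integral (PI) controller.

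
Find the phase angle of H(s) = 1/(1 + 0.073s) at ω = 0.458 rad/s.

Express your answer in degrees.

Phase = -arctan(ωτ) = -arctan(0.458 × 0.073) = -1.9°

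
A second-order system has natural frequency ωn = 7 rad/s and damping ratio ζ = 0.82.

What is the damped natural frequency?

ωd = ωn√(1 - ζ²) = 7√(1 - 0.82²) = 4.01 rad/s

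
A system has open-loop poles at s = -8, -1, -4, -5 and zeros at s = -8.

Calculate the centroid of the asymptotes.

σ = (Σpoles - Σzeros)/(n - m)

σ = (Σpoles - Σzeros)/(n - m) = (-18 - (-8))/(4 - 1) = -10/3 = -3.33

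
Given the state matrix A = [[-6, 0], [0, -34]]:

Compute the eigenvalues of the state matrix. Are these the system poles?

For diagonal matrix, eigenvalues are diagonal entries: λ₁ = -6, λ₂ = -34. Eigenvalues of A = system poles.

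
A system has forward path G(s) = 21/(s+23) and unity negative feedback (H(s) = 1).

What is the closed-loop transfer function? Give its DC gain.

T(s) = G/(1+GH) = [21/(s+23)] / [1 + 21/(s+23)] = 21/(s+23+21) = 21/(s+44). DC gain = 21/44 = 0.4773.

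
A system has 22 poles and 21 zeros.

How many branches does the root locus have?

Root locus has n branches where n = number of poles = 22.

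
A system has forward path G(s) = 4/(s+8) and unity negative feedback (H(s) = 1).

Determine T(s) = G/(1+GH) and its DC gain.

T(s) = G/(1+GH) = [4/(s+8)] / [1 + 4/(s+8)] = 4/(s+8+4) = 4/(s+12). DC gain = 4/12 = 0.3333.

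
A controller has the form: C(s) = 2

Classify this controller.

This is a Proportional (P) controller.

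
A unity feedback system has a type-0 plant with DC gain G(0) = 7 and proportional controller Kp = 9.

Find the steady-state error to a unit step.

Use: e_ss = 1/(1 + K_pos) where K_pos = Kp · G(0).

K_pos = Kp · G(0) = 9 × 7 = 63. e_ss = 1/(1 + 63) = 0.015625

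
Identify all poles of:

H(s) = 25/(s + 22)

Pole is where denominator = 0: s + 22 = 0, so s = -22.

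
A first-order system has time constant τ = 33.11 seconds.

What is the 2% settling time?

For first-order system, 2% settling time ≈ 4τ = 4 × 33.11 = 132.44 s.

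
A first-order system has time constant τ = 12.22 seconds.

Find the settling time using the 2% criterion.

For first-order system, 2% settling time ≈ 4τ = 4 × 12.22 = 48.88 s.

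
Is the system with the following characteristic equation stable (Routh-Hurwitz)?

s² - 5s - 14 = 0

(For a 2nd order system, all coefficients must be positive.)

Coefficients: 1, -5, -14. b=-5, c=-14 not positive, so system is unstable.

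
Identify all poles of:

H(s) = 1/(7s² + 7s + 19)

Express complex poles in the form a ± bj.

Discriminant = 7² - 4×7×19 = 49 - 532 = -483 < 0, so the poles are a complex conjugate pair s = (-7 ± j√483)/(2×7). Real part = -7/(2×7) = -7/14 = -0.5; imaginary part = ±√483/(2×7) ≈ 1.5698. Poles: s = -0.5 ± 1.5698j.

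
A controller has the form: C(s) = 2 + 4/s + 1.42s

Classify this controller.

This is a Proportional-Integral-Derivative (PID) controller.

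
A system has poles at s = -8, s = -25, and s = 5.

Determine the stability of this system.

Pole(s) at s = 5 are not in the left half-plane. System is unstable.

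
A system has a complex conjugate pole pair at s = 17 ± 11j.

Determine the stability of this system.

Real part of poles is 17 (> 0, right half-plane). Unstable.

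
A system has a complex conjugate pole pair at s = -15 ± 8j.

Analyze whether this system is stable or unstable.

Real part of poles is -15 (< 0, left half-plane). Stable.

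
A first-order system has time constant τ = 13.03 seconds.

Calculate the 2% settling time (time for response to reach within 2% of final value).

For first-order system, 2% settling time ≈ 4τ = 4 × 13.03 = 52.12 s.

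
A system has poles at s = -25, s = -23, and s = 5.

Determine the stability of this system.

Pole(s) at s = 5 are not in the left half-plane. System is unstable.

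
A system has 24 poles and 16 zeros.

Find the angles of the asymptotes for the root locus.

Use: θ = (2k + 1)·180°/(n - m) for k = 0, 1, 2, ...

n - m = 24 - 16 = 8. Angles: θk = (2k + 1)·180°/8 = 22.5°, 67.5°, 112.5°, 157.5°, 202.5°, 247.5°, 292.5°, 337.5°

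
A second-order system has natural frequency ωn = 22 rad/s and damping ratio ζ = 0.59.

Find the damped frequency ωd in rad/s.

ωd = ωn√(1 - ζ²) = 22√(1 - 0.59²) = 17.76 rad/s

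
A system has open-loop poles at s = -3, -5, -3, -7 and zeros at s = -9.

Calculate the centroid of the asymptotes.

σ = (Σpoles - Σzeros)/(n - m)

σ = (Σpoles - Σzeros)/(n - m) = (-18 - (-9))/(4 - 1) = -9/3 = -3.0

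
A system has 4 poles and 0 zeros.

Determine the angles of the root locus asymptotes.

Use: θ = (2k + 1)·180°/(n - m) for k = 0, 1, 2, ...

n - m = 4 - 0 = 4. Angles: θk = (2k + 1)·180°/4 = 45°, 135°, 225°, 315°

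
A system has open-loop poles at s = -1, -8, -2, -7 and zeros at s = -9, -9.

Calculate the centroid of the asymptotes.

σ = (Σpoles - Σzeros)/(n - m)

σ = (Σpoles - Σzeros)/(n - m) = (-18 - (-18))/(4 - 2) = 0/2 = 0.0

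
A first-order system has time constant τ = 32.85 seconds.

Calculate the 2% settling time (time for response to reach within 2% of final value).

For first-order system, 2% settling time ≈ 4τ = 4 × 32.85 = 131.4 s.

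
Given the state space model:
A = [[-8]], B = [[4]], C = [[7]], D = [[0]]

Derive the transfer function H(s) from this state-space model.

(sI - A)⁻¹ = 1/(s + 8). H(s) = 7 × 4/(s + 8) + 0 = 28/(s + 8).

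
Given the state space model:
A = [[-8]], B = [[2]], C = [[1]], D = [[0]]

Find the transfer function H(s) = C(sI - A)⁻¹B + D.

(sI - A)⁻¹ = 1/(s + 8). H(s) = 1 × 2/(s + 8) + 0 = 2/(s + 8).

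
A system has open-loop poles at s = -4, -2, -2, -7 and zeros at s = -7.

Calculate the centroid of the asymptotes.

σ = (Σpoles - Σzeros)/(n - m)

σ = (Σpoles - Σzeros)/(n - m) = (-15 - (-7))/(4 - 1) = -8/3 = -2.67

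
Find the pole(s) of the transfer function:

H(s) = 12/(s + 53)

Pole is where denominator = 0: s + 53 = 0, so s = -53.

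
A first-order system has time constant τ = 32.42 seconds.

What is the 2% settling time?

For first-order system, 2% settling time ≈ 4τ = 4 × 32.42 = 129.68 s.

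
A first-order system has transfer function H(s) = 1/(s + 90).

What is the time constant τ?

For H(s) = 1/(s + 1/τ), the pole is at -1/τ = -90, so τ = 1/90 = 0.0111 s.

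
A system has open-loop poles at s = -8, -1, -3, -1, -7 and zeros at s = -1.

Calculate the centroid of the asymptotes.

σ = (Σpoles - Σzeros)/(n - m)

σ = (Σpoles - Σzeros)/(n - m) = (-20 - (-1))/(5 - 1) = -19/4 = -4.75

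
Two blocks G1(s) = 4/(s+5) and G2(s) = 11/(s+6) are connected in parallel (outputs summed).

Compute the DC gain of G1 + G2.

Parallel: G_eq = G1 + G2. DC gain = G1(0) + G2(0) = 4/5 + 11/6 = 0.8 + 1.8333 = 2.6333.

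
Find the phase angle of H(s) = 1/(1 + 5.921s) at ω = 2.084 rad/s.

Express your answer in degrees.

Phase = -arctan(ωτ) = -arctan(2.084 × 5.921) = -85.4°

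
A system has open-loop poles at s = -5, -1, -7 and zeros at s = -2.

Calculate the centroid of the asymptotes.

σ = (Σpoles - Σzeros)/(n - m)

σ = (Σpoles - Σzeros)/(n - m) = (-13 - (-2))/(3 - 1) = -11/2 = -5.5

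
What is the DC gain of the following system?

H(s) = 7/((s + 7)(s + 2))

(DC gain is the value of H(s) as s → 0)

DC gain = H(0) = 7/(7 × 2) = 7/14 = 0.5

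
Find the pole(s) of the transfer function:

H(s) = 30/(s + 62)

Pole is where denominator = 0: s + 62 = 0, so s = -62.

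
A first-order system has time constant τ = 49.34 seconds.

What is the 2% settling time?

For first-order system, 2% settling time ≈ 4τ = 4 × 49.34 = 197.36 s.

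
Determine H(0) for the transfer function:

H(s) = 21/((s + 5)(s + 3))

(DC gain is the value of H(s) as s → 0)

DC gain = H(0) = 21/(5 × 3) = 21/15 = 1.4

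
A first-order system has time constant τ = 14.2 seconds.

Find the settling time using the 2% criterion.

For first-order system, 2% settling time ≈ 4τ = 4 × 14.2 = 56.8 s.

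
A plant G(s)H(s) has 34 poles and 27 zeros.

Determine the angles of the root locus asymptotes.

n - m = 34 - 27 = 7. Angles: θk = (2k + 1)·180°/7 = 25.71°, 77.14°, 128.57°, 180°, 231.43°, 282.86°, 334.29°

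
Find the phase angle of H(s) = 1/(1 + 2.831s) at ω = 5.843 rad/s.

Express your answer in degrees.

Phase = -arctan(ωτ) = -arctan(5.843 × 2.831) = -86.5°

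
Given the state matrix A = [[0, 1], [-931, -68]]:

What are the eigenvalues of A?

det(A - λI) = λ² - (-68)λ + 931 = (λ - (-49))(λ - (-19)). Eigenvalues: -49, -19.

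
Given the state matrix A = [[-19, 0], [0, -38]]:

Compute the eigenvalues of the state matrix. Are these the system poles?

For diagonal matrix, eigenvalues are diagonal entries: λ₁ = -19, λ₂ = -38. Eigenvalues of A = system poles.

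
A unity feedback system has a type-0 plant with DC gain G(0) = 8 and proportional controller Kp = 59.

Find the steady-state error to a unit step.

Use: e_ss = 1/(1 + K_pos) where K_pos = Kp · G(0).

K_pos = Kp · G(0) = 59 × 8 = 472. e_ss = 1/(1 + 472) = 0.0021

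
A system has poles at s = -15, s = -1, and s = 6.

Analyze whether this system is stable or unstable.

Pole(s) at s = 6 are not in the left half-plane. System is unstable.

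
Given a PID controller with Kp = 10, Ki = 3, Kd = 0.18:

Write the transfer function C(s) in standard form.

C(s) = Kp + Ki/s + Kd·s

Substituting values: C(s) = 10 + 3/s + 0.18s = (0.18s² + 10s + 3)/s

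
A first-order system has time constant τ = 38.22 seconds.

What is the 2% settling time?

For first-order system, 2% settling time ≈ 4τ = 4 × 38.22 = 152.88 s.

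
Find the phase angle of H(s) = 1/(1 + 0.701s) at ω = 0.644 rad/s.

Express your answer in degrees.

Phase = -arctan(ωτ) = -arctan(0.644 × 0.701) = -24.3°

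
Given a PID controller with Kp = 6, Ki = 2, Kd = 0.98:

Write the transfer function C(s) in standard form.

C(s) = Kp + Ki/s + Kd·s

Substituting values: C(s) = 6 + 2/s + 0.98s = (0.98s² + 6s + 2)/s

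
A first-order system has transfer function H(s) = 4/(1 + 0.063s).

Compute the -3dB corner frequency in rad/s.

Corner frequency = 1/τ = 1/0.063 = 15.873 rad/s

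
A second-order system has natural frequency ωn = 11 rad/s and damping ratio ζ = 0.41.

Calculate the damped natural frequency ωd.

ωd = ωn√(1 - ζ²) = 11√(1 - 0.41²) = 10.03 rad/s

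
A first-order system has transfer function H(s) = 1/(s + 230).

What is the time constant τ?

For H(s) = 1/(s + 1/τ), the pole is at -1/τ = -230, so τ = 1/230 = 0.0043 s.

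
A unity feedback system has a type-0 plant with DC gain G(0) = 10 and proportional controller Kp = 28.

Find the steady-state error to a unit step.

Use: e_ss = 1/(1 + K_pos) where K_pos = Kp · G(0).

K_pos = Kp · G(0) = 28 × 10 = 280. e_ss = 1/(1 + 280) = 0.0036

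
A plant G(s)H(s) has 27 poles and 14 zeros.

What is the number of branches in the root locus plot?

Root locus has n branches where n = number of poles = 27.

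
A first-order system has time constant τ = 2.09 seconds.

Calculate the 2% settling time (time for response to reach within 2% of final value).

For first-order system, 2% settling time ≈ 4τ = 4 × 2.09 = 8.36 s.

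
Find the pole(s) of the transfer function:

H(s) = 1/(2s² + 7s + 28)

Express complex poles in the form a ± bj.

Discriminant = 7² - 4×2×28 = 49 - 224 = -175 < 0, so the poles are a complex conjugate pair s = (-7 ± j√175)/(2×2). Real part = -7/(2×2) = -7/4 = -1.75; imaginary part = ±√175/(2×2) ≈ 3.3072. Poles: s = -1.75 ± 3.3072j.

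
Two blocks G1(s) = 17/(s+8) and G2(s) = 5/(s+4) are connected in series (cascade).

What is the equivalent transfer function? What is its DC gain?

Series: multiply transfer functions. G_eq = 17/(s+8) × 5/(s+4) = 85/((s+8)(s+4)). DC gain = 85/(8×4) = 2.65625.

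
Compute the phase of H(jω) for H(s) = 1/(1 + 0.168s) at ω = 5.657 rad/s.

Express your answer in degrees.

Phase = -arctan(ωτ) = -arctan(5.657 × 0.168) = -43.5°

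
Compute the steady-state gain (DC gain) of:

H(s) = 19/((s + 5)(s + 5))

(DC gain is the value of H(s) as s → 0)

DC gain = H(0) = 19/(5 × 5) = 19/25 = 0.76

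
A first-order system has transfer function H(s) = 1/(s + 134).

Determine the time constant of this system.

For H(s) = 1/(s + 1/τ), the pole is at -1/τ = -134, so τ = 1/134 = 0.0075 s.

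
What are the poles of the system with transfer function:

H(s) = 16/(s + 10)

Pole is where denominator = 0: s + 10 = 0, so s = -10.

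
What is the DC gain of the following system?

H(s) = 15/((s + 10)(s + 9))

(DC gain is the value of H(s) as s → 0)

DC gain = H(0) = 15/(10 × 9) = 15/90 = 0.1667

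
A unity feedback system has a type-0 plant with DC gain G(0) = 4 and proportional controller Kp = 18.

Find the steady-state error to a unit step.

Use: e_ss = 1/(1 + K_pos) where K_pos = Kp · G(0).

K_pos = Kp · G(0) = 18 × 4 = 72. e_ss = 1/(1 + 72) = 0.0137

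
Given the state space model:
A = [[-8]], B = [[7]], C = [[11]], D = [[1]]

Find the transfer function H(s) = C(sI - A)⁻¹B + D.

(sI - A)⁻¹ = 1/(s + 8). H(s) = 11×7/(s + 8) + 1 = (s + 85)/(s + 8).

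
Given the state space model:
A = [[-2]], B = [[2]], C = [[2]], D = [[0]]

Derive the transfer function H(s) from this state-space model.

(sI - A)⁻¹ = 1/(s + 2). H(s) = 2 × 2/(s + 2) + 0 = 4/(s + 2).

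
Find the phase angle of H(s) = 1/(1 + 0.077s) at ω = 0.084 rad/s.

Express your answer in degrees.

Phase = -arctan(ωτ) = -arctan(0.084 × 0.077) = -0.4°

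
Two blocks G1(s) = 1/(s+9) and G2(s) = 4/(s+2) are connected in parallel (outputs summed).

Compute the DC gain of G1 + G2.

Parallel: G_eq = G1 + G2. DC gain = G1(0) + G2(0) = 1/9 + 4/2 = 0.1111 + 2 = 2.1111.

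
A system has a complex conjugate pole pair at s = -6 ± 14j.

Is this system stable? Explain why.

Real part of poles is -6 (< 0, left half-plane). Stable.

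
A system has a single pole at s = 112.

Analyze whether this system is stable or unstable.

Pole at s = 112 is in the right half-plane. Unstable.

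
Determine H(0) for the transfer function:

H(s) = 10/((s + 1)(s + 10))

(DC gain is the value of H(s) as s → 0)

DC gain = H(0) = 10/(1 × 10) = 10/10 = 1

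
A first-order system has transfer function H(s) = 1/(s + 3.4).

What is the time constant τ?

For H(s) = 1/(s + 1/τ), the pole is at -1/τ = -3.4, so τ = 1/3.4 = 0.2941 s.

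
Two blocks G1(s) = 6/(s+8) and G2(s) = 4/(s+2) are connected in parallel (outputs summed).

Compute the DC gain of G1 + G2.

Parallel: G_eq = G1 + G2. DC gain = G1(0) + G2(0) = 6/8 + 4/2 = 0.75 + 2 = 2.75.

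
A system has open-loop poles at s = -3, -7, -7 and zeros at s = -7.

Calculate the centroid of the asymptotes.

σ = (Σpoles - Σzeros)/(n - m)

σ = (Σpoles - Σzeros)/(n - m) = (-17 - (-7))/(3 - 1) = -10/2 = -5.0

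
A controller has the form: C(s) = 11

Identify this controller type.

This is a Proportional (P) controller.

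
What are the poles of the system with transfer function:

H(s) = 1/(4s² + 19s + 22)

Discriminant = 19² - 4×4×22 = 361 - 352 = 9 > 0, so two distinct real poles. Using quadratic formula: s = (-19 ± √9)/(2×4) = (-19 ± √9)/8, with √9 = 3. s₁ = -16/8 = -2, s₂ = -22/8 = -2.75. Poles: s₁ = -2, s₂ = -2.75.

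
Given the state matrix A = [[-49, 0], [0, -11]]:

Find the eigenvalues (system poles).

For diagonal matrix, eigenvalues are diagonal entries: λ₁ = -49, λ₂ = -11.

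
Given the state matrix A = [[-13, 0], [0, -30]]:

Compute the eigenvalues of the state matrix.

For diagonal matrix, eigenvalues are diagonal entries: λ₁ = -13, λ₂ = -30.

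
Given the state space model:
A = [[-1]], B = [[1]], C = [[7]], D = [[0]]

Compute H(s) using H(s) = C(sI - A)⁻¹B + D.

(sI - A)⁻¹ = 1/(s + 1). H(s) = 7 × 1/(s + 1) + 0 = 7/(s + 1).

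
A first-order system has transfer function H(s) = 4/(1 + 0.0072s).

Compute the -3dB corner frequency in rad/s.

Corner frequency = 1/τ = 1/0.0072 = 138.889 rad/s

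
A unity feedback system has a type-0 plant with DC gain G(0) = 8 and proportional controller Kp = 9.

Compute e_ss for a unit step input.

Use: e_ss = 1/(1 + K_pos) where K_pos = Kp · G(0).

K_pos = Kp · G(0) = 9 × 8 = 72. e_ss = 1/(1 + 72) = 0.0137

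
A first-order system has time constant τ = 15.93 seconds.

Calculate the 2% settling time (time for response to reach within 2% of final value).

For first-order system, 2% settling time ≈ 4τ = 4 × 15.93 = 63.72 s.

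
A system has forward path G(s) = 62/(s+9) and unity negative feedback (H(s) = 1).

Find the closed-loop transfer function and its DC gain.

T(s) = G/(1+GH) = [62/(s+9)] / [1 + 62/(s+9)] = 62/(s+9+62) = 62/(s+71). DC gain = 62/71 = 0.8732.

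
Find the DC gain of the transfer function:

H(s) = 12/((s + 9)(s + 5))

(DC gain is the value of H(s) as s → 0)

DC gain = H(0) = 12/(9 × 5) = 12/45 = 0.2667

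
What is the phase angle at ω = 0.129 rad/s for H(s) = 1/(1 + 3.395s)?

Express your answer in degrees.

Phase = -arctan(ωτ) = -arctan(0.129 × 3.395) = -23.7°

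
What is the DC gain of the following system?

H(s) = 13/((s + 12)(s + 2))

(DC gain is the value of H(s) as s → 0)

DC gain = H(0) = 13/(12 × 2) = 13/24 = 0.5417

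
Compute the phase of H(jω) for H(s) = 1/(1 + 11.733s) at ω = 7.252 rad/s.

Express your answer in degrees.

Phase = -arctan(ωτ) = -arctan(7.252 × 11.733) = -89.3°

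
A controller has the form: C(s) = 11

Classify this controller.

This is a Proportional (P) controller.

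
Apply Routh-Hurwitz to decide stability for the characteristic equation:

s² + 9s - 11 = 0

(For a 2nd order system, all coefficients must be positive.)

Coefficients: 1, 9, -11. c=-11 not positive, so system is unstable.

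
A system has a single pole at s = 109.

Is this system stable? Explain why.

Pole at s = 109 is in the right half-plane. Unstable.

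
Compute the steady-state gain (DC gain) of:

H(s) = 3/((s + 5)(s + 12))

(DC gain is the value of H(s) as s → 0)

DC gain = H(0) = 3/(5 × 12) = 3/60 = 0.05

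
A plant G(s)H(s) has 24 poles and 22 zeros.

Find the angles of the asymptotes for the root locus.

n - m = 24 - 22 = 2. Angles: θk = (2k + 1)·180°/2 = 90°, 270°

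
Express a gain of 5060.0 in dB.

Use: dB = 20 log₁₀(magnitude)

dB = 20 log₁₀(5060.0) = 74.1 dB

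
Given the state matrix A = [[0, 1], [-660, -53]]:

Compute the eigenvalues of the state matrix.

det(A - λI) = λ² - (-53)λ + 660 = (λ - (-33))(λ - (-20)). Eigenvalues: -33, -20.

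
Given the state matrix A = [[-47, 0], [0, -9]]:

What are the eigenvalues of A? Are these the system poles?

For diagonal matrix, eigenvalues are diagonal entries: λ₁ = -47, λ₂ = -9. Eigenvalues of A = system poles.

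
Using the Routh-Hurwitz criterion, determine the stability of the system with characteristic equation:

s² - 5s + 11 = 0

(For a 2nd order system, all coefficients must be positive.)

Coefficients: 1, -5, 11. b=-5 not positive, so system is unstable.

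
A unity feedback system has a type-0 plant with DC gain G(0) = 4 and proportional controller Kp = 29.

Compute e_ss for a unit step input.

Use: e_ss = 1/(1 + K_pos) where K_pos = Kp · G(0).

K_pos = Kp · G(0) = 29 × 4 = 116. e_ss = 1/(1 + 116) = 0.0085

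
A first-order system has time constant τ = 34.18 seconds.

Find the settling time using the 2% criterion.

For first-order system, 2% settling time ≈ 4τ = 4 × 34.18 = 136.72 s.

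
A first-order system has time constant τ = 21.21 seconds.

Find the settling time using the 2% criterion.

For first-order system, 2% settling time ≈ 4τ = 4 × 21.21 = 84.84 s.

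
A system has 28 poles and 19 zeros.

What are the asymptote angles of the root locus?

n - m = 28 - 19 = 9. Angles: θk = (2k + 1)·180°/9 = 20°, 60°, 100°, 140°, 180°, 220°, 260°, 300°, 340°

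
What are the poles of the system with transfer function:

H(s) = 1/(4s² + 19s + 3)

Discriminant = 19² - 4×4×3 = 361 - 48 = 313 > 0, so two distinct real poles. Using quadratic formula: s = (-19 ± √313)/(2×4) = (-19 ± √313)/8, with √313 ≈ 17.6918. s₁ ≈ -0.1635, s₂ ≈ -4.5865. Poles: s₁ = -0.1635, s₂ = -4.5865.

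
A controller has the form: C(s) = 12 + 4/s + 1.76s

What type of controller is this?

This is a Proportional-Integral-Derivative (PID) controller.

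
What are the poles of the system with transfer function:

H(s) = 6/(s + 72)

Pole is where denominator = 0: s + 72 = 0, so s = -72.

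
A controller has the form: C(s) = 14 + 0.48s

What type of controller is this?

This is a Proportional-Derivative (PD) controller.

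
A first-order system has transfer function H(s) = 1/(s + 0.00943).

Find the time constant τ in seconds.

For H(s) = 1/(s + 1/τ), the pole is at -1/τ = -0.00943, so τ = 1/0.00943 = 106 s.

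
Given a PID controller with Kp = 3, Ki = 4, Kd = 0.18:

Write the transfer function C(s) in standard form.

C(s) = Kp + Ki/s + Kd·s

Substituting values: C(s) = 3 + 4/s + 0.18s = (0.18s² + 3s + 4)/s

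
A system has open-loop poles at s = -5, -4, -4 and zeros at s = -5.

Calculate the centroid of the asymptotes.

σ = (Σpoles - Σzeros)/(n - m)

σ = (Σpoles - Σzeros)/(n - m) = (-13 - (-5))/(3 - 1) = -8/2 = -4.0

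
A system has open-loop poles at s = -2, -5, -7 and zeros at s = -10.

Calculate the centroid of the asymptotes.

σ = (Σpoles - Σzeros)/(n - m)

σ = (Σpoles - Σzeros)/(n - m) = (-14 - (-10))/(3 - 1) = -4/2 = -2.0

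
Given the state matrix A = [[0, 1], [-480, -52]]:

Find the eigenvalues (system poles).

det(A - λI) = λ² - (-52)λ + 480 = (λ - (-40))(λ - (-12)). Eigenvalues: -40, -12.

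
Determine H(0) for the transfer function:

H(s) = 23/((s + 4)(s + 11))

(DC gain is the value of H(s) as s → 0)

DC gain = H(0) = 23/(4 × 11) = 23/44 = 0.5227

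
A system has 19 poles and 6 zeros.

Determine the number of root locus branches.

Root locus has n branches where n = number of poles = 19.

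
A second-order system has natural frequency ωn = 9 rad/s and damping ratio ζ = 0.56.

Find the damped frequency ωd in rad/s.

ωd = ωn√(1 - ζ²) = 9√(1 - 0.56²) = 7.46 rad/s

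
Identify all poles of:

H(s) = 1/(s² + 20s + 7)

Discriminant = 20² - 4×1×7 = 400 - 28 = 372 > 0, so two distinct real poles. Using quadratic formula: s = (-20 ± √372)/(2×1) = (-20 ± √372)/2, with √372 ≈ 19.2873. s₁ ≈ -0.3563, s₂ ≈ -19.6437. Poles: s₁ = -0.3563, s₂ = -19.6437.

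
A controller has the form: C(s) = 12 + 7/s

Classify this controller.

This is a Proportional-Integral (PI) controller.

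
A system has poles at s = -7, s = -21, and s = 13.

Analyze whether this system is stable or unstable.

Pole(s) at s = 13 are not in the left half-plane. System is unstable.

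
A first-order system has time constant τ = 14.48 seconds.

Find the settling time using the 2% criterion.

For first-order system, 2% settling time ≈ 4τ = 4 × 14.48 = 57.92 s.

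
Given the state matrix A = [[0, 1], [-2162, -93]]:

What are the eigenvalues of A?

det(A - λI) = λ² - (-93)λ + 2162 = (λ - (-46))(λ - (-47)). Eigenvalues: -46, -47.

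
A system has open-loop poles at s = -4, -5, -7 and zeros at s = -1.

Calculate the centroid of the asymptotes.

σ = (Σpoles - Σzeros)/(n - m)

σ = (Σpoles - Σzeros)/(n - m) = (-16 - (-1))/(3 - 1) = -15/2 = -7.5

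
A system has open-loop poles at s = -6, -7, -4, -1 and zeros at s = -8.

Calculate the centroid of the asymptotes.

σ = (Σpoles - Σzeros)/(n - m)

σ = (Σpoles - Σzeros)/(n - m) = (-18 - (-8))/(4 - 1) = -10/3 = -3.33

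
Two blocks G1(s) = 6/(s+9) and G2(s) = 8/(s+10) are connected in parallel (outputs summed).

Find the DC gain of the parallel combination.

Parallel: G_eq = G1 + G2. DC gain = G1(0) + G2(0) = 6/9 + 8/10 = 0.6667 + 0.8 = 1.4667.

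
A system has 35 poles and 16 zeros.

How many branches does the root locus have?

Root locus has n branches where n = number of poles = 35.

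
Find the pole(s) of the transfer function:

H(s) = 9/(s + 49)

Pole is where denominator = 0: s + 49 = 0, so s = -49.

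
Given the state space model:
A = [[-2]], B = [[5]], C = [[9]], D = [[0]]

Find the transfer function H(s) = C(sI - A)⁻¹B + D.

(sI - A)⁻¹ = 1/(s + 2). H(s) = 9 × 5/(s + 2) + 0 = 45/(s + 2).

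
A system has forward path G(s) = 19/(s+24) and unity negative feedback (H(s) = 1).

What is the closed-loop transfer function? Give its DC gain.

T(s) = G/(1+GH) = [19/(s+24)] / [1 + 19/(s+24)] = 19/(s+24+19) = 19/(s+43). DC gain = 19/43 = 0.4419.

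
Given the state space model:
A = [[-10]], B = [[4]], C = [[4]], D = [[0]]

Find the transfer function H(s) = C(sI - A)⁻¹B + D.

(sI - A)⁻¹ = 1/(s + 10). H(s) = 4 × 4/(s + 10) + 0 = 16/(s + 10).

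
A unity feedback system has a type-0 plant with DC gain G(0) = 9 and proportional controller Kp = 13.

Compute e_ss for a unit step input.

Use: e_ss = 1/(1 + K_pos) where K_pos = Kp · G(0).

K_pos = Kp · G(0) = 13 × 9 = 117. e_ss = 1/(1 + 117) = 0.0085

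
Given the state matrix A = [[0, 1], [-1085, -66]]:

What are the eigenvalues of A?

det(A - λI) = λ² - (-66)λ + 1085 = (λ - (-35))(λ - (-31)). Eigenvalues: -35, -31.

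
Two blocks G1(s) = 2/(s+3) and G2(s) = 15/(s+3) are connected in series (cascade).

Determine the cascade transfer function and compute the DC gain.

Series: multiply transfer functions. G_eq = 2/(s+3) × 15/(s+3) = 30/((s+3)(s+3)). DC gain = 30/(3×3) = 3.3333.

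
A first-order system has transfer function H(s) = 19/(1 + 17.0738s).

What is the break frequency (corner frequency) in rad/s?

Corner frequency = 1/τ = 1/17.0738 = 0.059 rad/s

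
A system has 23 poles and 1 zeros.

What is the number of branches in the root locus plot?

Root locus has n branches where n = number of poles = 23.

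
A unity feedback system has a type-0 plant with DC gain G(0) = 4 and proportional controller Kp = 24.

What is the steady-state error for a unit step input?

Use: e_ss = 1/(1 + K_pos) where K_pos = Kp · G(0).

K_pos = Kp · G(0) = 24 × 4 = 96. e_ss = 1/(1 + 96) = 0.0103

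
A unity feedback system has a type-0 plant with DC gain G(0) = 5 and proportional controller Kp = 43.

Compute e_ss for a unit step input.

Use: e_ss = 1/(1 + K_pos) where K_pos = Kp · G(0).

K_pos = Kp · G(0) = 43 × 5 = 215. e_ss = 1/(1 + 215) = 0.0046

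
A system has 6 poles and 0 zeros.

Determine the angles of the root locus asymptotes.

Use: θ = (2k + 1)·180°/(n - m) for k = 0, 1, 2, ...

n - m = 6 - 0 = 6. Angles: θk = (2k + 1)·180°/6 = 30°, 90°, 150°, 210°, 270°, 330°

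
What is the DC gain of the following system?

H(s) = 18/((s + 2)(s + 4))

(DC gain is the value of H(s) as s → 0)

DC gain = H(0) = 18/(2 × 4) = 18/8 = 2.25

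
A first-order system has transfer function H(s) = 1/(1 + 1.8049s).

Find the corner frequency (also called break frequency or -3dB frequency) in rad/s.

Corner frequency = 1/τ = 1/1.8049 = 0.554 rad/s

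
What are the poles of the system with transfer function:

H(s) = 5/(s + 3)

Pole is where denominator = 0: s + 3 = 0, so s = -3.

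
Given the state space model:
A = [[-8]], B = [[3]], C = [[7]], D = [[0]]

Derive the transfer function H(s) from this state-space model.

(sI - A)⁻¹ = 1/(s + 8). H(s) = 7 × 3/(s + 8) + 0 = 21/(s + 8).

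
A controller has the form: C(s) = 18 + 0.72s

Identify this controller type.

This is a Proportional-Derivative (PD) controller.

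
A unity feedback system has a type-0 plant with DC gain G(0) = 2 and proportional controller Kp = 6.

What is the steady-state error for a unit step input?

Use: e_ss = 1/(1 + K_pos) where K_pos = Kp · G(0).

K_pos = Kp · G(0) = 6 × 2 = 12. e_ss = 1/(1 + 12) = 0.0769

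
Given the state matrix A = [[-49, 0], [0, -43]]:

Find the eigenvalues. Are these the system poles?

For diagonal matrix, eigenvalues are diagonal entries: λ₁ = -49, λ₂ = -43. Eigenvalues of A = system poles.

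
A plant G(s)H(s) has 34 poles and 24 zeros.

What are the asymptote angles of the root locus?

n - m = 34 - 24 = 10. Angles: θk = (2k + 1)·180°/10 = 18°, 54°, 90°, 126°, 162°, 198°, 234°, 270°, 306°, 342°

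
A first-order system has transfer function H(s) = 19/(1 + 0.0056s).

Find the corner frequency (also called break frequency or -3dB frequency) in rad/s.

Corner frequency = 1/τ = 1/0.0056 = 178.571 rad/s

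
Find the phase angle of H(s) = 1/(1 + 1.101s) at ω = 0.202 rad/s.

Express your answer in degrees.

Phase = -arctan(ωτ) = -arctan(0.202 × 1.101) = -12.5°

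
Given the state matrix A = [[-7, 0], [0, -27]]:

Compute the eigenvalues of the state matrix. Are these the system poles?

For diagonal matrix, eigenvalues are diagonal entries: λ₁ = -7, λ₂ = -27. Eigenvalues of A = system poles.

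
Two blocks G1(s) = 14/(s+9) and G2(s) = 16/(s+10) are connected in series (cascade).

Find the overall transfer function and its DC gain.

Series: multiply transfer functions. G_eq = 14/(s+9) × 16/(s+10) = 224/((s+9)(s+10)). DC gain = 224/(9×10) = 2.4889.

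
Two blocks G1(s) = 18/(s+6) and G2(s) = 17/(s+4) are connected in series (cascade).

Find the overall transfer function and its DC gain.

Series: multiply transfer functions. G_eq = 18/(s+6) × 17/(s+4) = 306/((s+6)(s+4)). DC gain = 306/(6×4) = 12.75.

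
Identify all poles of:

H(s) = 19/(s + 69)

Pole is where denominator = 0: s + 69 = 0, so s = -69.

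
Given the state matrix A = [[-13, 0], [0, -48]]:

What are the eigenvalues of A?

For diagonal matrix, eigenvalues are diagonal entries: λ₁ = -13, λ₂ = -48.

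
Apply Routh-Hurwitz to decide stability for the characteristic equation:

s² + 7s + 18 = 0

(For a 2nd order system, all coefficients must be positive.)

Coefficients: 1, 7, 18. All positive, so system is stable.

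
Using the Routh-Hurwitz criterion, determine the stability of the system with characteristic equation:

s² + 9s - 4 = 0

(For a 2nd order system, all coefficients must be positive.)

Coefficients: 1, 9, -4. c=-4 not positive, so system is unstable.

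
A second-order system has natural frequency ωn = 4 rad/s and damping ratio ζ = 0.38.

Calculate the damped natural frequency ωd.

ωd = ωn√(1 - ζ²) = 4√(1 - 0.38²) = 3.7 rad/s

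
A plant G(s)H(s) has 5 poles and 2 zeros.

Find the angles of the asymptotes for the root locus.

n - m = 5 - 2 = 3. Angles: θk = (2k + 1)·180°/3 = 60°, 180°, 300°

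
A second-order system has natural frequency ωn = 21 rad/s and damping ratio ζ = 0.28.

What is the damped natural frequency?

ωd = ωn√(1 - ζ²) = 21√(1 - 0.28²) = 20.16 rad/s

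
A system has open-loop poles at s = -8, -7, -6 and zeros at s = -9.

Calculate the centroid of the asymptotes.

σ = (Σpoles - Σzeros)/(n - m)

σ = (Σpoles - Σzeros)/(n - m) = (-21 - (-9))/(3 - 1) = -12/2 = -6.0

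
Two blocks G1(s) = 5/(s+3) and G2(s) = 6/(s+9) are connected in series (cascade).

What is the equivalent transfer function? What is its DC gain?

Series: multiply transfer functions. G_eq = 5/(s+3) × 6/(s+9) = 30/((s+3)(s+9)). DC gain = 30/(3×9) = 1.1111.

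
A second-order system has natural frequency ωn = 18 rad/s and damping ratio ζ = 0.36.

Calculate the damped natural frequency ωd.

ωd = ωn√(1 - ζ²) = 18√(1 - 0.36²) = 16.79 rad/s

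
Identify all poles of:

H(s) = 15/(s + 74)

Pole is where denominator = 0: s + 74 = 0, so s = -74.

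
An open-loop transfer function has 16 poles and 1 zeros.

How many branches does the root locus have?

Root locus has n branches where n = number of poles = 16.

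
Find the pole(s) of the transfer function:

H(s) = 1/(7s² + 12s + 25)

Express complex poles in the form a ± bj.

Discriminant = 12² - 4×7×25 = 144 - 700 = -556 < 0, so the poles are a complex conjugate pair s = (-12 ± j√556)/(2×7). Real part = -12/(2×7) = -12/14 ≈ -0.8571; imaginary part = ±√556/(2×7) ≈ 1.6843. Poles: s = -0.8571 ± 1.6843j.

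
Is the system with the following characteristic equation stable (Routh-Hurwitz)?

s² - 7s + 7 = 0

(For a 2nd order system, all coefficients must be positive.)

Coefficients: 1, -7, 7. b=-7 not positive, so system is unstable.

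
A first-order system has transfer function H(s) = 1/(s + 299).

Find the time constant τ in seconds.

For H(s) = 1/(s + 1/τ), the pole is at -1/τ = -299, so τ = 1/299 = 0.0033 s.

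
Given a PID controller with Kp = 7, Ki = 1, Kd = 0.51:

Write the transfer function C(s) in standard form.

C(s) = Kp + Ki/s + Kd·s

Substituting values: C(s) = 7 + 1/s + 0.51s = (0.51s² + 7s + 1)/s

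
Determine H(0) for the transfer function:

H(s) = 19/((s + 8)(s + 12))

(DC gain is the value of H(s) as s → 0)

DC gain = H(0) = 19/(8 × 12) = 19/96 = 0.1979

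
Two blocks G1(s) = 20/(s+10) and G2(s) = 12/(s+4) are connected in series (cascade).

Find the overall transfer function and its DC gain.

Series: multiply transfer functions. G_eq = 20/(s+10) × 12/(s+4) = 240/((s+10)(s+4)). DC gain = 240/(10×4) = 6.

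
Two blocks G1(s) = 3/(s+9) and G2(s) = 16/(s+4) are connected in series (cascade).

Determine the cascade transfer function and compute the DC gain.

Series: multiply transfer functions. G_eq = 3/(s+9) × 16/(s+4) = 48/((s+9)(s+4)). DC gain = 48/(9×4) = 1.3333.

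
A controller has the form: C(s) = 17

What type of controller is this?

This is a Proportional (P) controller.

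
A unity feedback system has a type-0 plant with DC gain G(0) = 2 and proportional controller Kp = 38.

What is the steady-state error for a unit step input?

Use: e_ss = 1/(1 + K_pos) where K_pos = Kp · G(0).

K_pos = Kp · G(0) = 38 × 2 = 76. e_ss = 1/(1 + 76) = 0.0130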